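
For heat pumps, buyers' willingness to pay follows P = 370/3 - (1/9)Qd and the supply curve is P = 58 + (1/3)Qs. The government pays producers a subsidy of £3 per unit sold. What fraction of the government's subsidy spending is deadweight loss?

Pre-subsidy: 370/3 - (1/9)Q = 58 + (1/3)Q gives Q* = 147 and P* = 107.
With the subsidy, sellers receive Ps = Pb + 3 for each unit, where Pb is the price buyers pay.
On the curves, Pb = 370/3 - (1/9)Q and Ps = 58 + (1/3)Q; the wedge Ps − Pb = 3 gives 58 + (1/3)Q − (370/3 - (1/9)Q) = 3, so Q' = 153.75.
Then Pb = 370/3 − (1/9)·153.75 = 106.25 and Ps = 58 + (1/3)·153.75 = 109.25.
ΔCS = ½(147 + 153.75)(107 − 106.25) = 112.78125; ΔPS = ½(147 + 153.75)(109.25 − 107) = 338.34375.
Government spending = 3 × 153.75 = 461.25.
DWL = ½ × 3 × (153.75 − 147) = 10.125; fraction = 10.125 / 461.25 = 9/410.

DWL / government spending = 9/410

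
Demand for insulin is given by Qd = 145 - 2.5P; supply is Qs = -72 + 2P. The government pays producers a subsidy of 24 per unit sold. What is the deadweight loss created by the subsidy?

Deadweight loss = 320

Pre-subsidy: 145 - 2.5P = -72 + 2P gives P* = 434/9, Q* = 220/9.
With the subsidy, sellers receive Ps = Pb + 24 for each unit, where Pb is the price buyers pay.
Supply in terms of Pb becomes Qs = -72 + 2(Pb + 24) = -24 + 2Pb. Setting this equal to demand: 145 - 2.5Pb = -24 + 2Pb, so Pb = 338/9.
Sellers receive Ps = 338/9 + 24 = 554/9; Q' = 145 − 2.5·(338/9) = 460/9.
The subsidy expands output by 460/9 − 220/9 = 80/3 past the efficient level; on those units the gap between marginal cost and willingness to pay runs from 0 up to 24.
DWL = ½ × 24 × 80/3 = 320.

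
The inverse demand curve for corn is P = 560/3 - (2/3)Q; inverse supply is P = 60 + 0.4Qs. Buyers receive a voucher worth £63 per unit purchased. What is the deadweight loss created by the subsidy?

Deadweight loss = £1860.46875

Pre-subsidy: 560/3 - (2/3)Q = 60 + 0.4Q gives Q* = 118.75 and P* = 107.5.
With the rebate, buyers effectively pay Pb = Ps − 63, where Ps is the price sellers receive.
On the curves, Pb = 560/3 - (2/3)Q and Ps = 60 + 0.4Q; the wedge Ps − Pb = 63 gives 60 + 0.4Q − (560/3 - (2/3)Q) = 63, so Q' = 177.8125.
Then Pb = 560/3 − (2/3)·177.8125 = 68.125 and Ps = 60 + 0.4·177.8125 = 131.125.
The subsidy expands output by 177.8125 − 118.75 = 59.0625 past the efficient level; on those units the gap between marginal cost and willingness to pay runs from 0 up to 63.
DWL = ½ × 63 × 59.0625 = 1860.46875.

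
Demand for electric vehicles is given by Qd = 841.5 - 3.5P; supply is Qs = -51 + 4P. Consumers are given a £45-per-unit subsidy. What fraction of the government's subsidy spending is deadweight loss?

Pre-subsidy: 841.5 - 3.5P = -51 + 4P gives P* = 119, Q* = 425.
With the rebate, buyers effectively pay Pb = Ps − 45, where Ps is the price sellers receive.
Demand in terms of Ps becomes Qd = 841.5 − 3.5(Ps − 45) = 999 - 3.5Ps. Setting this equal to supply: 999 - 3.5Ps = -51 + 4Ps, so Ps = 140.
Buyers pay Pb = 140 − 45 = 95; Q' = -51 + 4·140 = 509.
ΔCS = ½(425 + 509)(119 − 95) = 11208; ΔPS = ½(425 + 509)(140 − 119) = 9807.
Government spending = 45 × 509 = 22905.
DWL = ½ × 45 × (509 − 425) = 1890; fraction = 1890 / 22905 = 42/509.

DWL / government spending = 42/509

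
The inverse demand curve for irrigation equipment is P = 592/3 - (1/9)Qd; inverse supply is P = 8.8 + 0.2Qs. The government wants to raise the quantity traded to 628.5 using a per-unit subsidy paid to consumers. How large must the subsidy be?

At Q = 628.5, from the demand curve buyers pay Pb = 592/3 − (1/9)·628.5 = 127.5; from the supply curve sellers need Ps = 8.8 + 0.2·628.5 = 134.5.
The subsidy must fill the gap: s = Ps − Pb = 134.5 − 127.5 = 7.

Required subsidy s = 7 per unit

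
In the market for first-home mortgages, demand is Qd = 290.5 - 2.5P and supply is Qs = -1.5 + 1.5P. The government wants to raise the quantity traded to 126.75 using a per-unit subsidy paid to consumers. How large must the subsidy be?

Required subsidy s = 20 per unit

At Q = 126.75, invert demand for the buyer price: Pb = (290.5 − 126.75)/2.5 = 65.5; invert supply for the seller price: Ps = (126.75 − (-1.5))/1.5 = 85.5.
The subsidy must fill the gap: s = Ps − Pb = 85.5 − 65.5 = 20.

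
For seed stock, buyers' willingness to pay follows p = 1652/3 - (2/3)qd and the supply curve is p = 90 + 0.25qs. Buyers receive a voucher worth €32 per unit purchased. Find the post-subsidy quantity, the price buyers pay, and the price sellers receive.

q' = 5912/11; buyers pay 2116/11; sellers receive 2468/11

Pre-subsidy: 1652/3 - (2/3)q = 90 + 0.25q gives q* = 5528/11 and p* = 2372/11.
With the rebate, buyers effectively pay pb = ps − 32, where ps is the price sellers receive.
On the curves, pb = 1652/3 - (2/3)q and ps = 90 + 0.25q; the wedge ps − pb = 32 gives 90 + 0.25q − (1652/3 - (2/3)q) = 32, so q' = 5912/11.
Then pb = 1652/3 − (2/3)·(5912/11) = 2116/11 and ps = 90 + 0.25·(5912/11) = 2468/11.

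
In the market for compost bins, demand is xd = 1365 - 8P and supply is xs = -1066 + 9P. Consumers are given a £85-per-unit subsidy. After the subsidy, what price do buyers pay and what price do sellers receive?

Pre-subsidy: 1365 - 8P = -1066 + 9P gives P* = 143, x* = 221.
With the rebate, buyers effectively pay Pb = Ps − 85, where Ps is the price sellers receive.
Demand in terms of Ps becomes xd = 1365 − 8(Ps − 85) = 2045 - 8Ps. Setting this equal to supply: 2045 - 8Ps = -1066 + 9Ps, so Ps = 183.
Buyers pay Pb = 183 − 85 = 98; x' = -1066 + 9·183 = 581.

Buyers pay £98; sellers receive £183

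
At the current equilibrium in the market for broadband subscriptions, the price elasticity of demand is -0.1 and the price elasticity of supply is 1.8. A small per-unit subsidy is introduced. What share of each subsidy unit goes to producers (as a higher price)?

For a small subsidy around the equilibrium, the benefit split depends on the relative slopes, which at a point are proportional to the elasticities.
Buyer share = εs/(εs + |εd|) = 1.8/(1.8 + 0.1) = 18/19; seller share = |εd|/(εs + |εd|) = 1/19.
So producers capture 1/19 of the subsidy.

Producer share = 1/19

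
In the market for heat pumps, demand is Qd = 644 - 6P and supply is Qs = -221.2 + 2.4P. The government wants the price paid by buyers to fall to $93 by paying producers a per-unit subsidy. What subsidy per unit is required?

Required subsidy s = $35 per unit

At a buyer price of 93, quantity demanded is 644 − 6·93 = 86.
Sellers supply 86 only when they receive Ps with -221.2 + 2.4·Ps = 86, i.e. Ps = 128.
s = Ps − Pb = 128 − 93 = 35.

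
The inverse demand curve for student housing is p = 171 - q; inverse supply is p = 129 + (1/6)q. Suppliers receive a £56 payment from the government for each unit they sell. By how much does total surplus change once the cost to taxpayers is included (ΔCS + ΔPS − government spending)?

Net change in total surplus = -£1344

Pre-subsidy: 171 - q = 129 + (1/6)q gives q* = 36 and p* = 135.
With the subsidy, sellers receive ps = pb + 56 for each unit, where pb is the price buyers pay.
On the curves, pb = 171 - q and ps = 129 + (1/6)q; the wedge ps − pb = 56 gives 129 + (1/6)q − (171 - q) = 56, so q' = 84.
Then pb = 171 − 1·84 = 87 and ps = 129 + (1/6)·84 = 143.
ΔCS = ½(36 + 84)(135 − 87) = 2880; ΔPS = ½(36 + 84)(143 − 135) = 480.
Government spending = 56 × 84 = 4704.
Net change = 2880 + 480 − 4704 = -1344. The loss equals the DWL triangle ½·56·48.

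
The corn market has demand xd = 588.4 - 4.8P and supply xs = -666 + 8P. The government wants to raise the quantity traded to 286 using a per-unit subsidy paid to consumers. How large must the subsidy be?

At x = 286, invert demand for the buyer price: Pb = (588.4 − 286)/4.8 = 63; invert supply for the seller price: Ps = (286 − (-666))/8 = 119.
The subsidy must fill the gap: s = Ps − Pb = 119 − 63 = 56.

Required subsidy s = 56 per unit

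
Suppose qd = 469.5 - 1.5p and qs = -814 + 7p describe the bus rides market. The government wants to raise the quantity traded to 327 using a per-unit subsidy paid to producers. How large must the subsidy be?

Required subsidy s = 68 per unit

At q = 327, invert demand for the buyer price: pb = (469.5 − 327)/1.5 = 95; invert supply for the seller price: ps = (327 − (-814))/7 = 163.
The subsidy must fill the gap: s = ps − pb = 163 − 95 = 68.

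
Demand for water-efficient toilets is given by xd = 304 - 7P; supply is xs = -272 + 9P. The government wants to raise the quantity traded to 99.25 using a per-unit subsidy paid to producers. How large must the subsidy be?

At x = 99.25, invert demand for the buyer price: Pb = (304 − 99.25)/7 = 29.25; invert supply for the seller price: Ps = (99.25 − (-272))/9 = 41.25.
The subsidy must fill the gap: s = Ps − Pb = 41.25 − 29.25 = 12.

Required subsidy s = 12 per unit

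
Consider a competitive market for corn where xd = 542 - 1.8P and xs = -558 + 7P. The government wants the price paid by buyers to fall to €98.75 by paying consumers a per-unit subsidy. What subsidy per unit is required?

Required subsidy s = €33 per unit

At a buyer price of 98.75, quantity demanded is 542 − 1.8·98.75 = 364.25.
Sellers supply 364.25 only when they receive Ps with -558 + 7·Ps = 364.25, i.e. Ps = 131.75.
s = Ps − Pb = 131.75 − 98.75 = 33.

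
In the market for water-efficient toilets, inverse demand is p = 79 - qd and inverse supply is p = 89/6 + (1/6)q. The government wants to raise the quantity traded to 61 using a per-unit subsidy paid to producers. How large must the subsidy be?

Required subsidy s = 7 per unit

At q = 61, from the demand curve buyers pay pb = 79 − 1·61 = 18; from the supply curve sellers need ps = 89/6 + (1/6)·61 = 25.
The subsidy must fill the gap: s = ps − pb = 25 − 18 = 7.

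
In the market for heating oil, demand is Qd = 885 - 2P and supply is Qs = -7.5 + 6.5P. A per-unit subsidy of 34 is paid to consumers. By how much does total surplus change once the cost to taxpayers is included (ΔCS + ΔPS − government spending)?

Pre-subsidy: 885 - 2P = -7.5 + 6.5P gives P* = 105, Q* = 675.
With the rebate, buyers effectively pay Pb = Ps − 34, where Ps is the price sellers receive.
Demand in terms of Ps becomes Qd = 885 − 2(Ps − 34) = 953 - 2Ps. Setting this equal to supply: 953 - 2Ps = -7.5 + 6.5Ps, so Ps = 113.
Buyers pay Pb = 113 − 34 = 79; Q' = -7.5 + 6.5·113 = 727.
ΔCS = ½(675 + 727)(105 − 79) = 18226; ΔPS = ½(675 + 727)(113 − 105) = 5608.
Government spending = 34 × 727 = 24718.
Net change = 18226 + 5608 − 24718 = -884. The loss equals the DWL triangle ½·34·52.

Net change in total surplus = -884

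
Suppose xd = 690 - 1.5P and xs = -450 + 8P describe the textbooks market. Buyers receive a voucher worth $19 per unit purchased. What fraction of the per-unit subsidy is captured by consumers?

Pre-subsidy: 690 - 1.5P = -450 + 8P gives P* = 120, x* = 510.
With the rebate, buyers effectively pay Pb = Ps − 19, where Ps is the price sellers receive.
Demand in terms of Ps becomes xd = 690 − 1.5(Ps − 19) = 718.5 - 1.5Ps. Setting this equal to supply: 718.5 - 1.5Ps = -450 + 8Ps, so Ps = 123.
Buyers pay Pb = 123 − 19 = 104; x' = -450 + 8·123 = 534.
Buyers' price falls by P* − Pb = 120 − 104 = 16; sellers' price rises by Ps − P* = 123 − 120 = 3.
So consumers capture 16/19 = 16/19 of each unit of subsidy.

Consumer share = 16/19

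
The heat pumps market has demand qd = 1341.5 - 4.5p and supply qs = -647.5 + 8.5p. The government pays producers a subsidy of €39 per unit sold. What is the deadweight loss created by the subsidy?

Pre-subsidy: 1341.5 - 4.5p = -647.5 + 8.5p gives p* = 153, q* = 653.
With the subsidy, sellers receive ps = pb + 39 for each unit, where pb is the price buyers pay.
Supply in terms of pb becomes qs = -647.5 + 8.5(pb + 39) = -316 + 8.5pb. Setting this equal to demand: 1341.5 - 4.5pb = -316 + 8.5pb, so pb = 127.5.
Sellers receive ps = 127.5 + 39 = 166.5; q' = 1341.5 − 4.5·127.5 = 767.75.
The subsidy expands output by 767.75 − 653 = 114.75 past the efficient level; on those units the gap between marginal cost and willingness to pay runs from 0 up to 39.
DWL = ½ × 39 × 114.75 = 2237.625.

Deadweight loss = €2237.625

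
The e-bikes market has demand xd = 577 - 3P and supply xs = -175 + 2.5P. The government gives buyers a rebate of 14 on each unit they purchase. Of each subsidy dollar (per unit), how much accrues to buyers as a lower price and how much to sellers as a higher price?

Pre-subsidy: 577 - 3P = -175 + 2.5P gives P* = 1504/11, x* = 1835/11.
With the rebate, buyers effectively pay Pb = Ps − 14, where Ps is the price sellers receive.
Demand in terms of Ps becomes xd = 577 − 3(Ps − 14) = 619 - 3Ps. Setting this equal to supply: 619 - 3Ps = -175 + 2.5Ps, so Ps = 1588/11.
Buyers pay Pb = 1588/11 − 14 = 1434/11; x' = -175 + 2.5·(1588/11) = 2045/11.
Buyers' price falls by P* − Pb = 1504/11 − 1434/11 = 70/11; sellers' price rises by Ps − P* = 1588/11 − 1504/11 = 84/11.

Buyers gain 70/11 per unit; sellers gain 84/11 per unit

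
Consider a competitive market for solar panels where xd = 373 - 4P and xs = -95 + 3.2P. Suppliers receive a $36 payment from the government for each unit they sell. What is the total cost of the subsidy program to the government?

Pre-subsidy: 373 - 4P = -95 + 3.2P gives P* = 65, x* = 113.
With the subsidy, sellers receive Ps = Pb + 36 for each unit, where Pb is the price buyers pay.
Supply in terms of Pb becomes xs = -95 + 3.2(Pb + 36) = 20.2 + 3.2Pb. Setting this equal to demand: 373 - 4Pb = 20.2 + 3.2Pb, so Pb = 49.
Sellers receive Ps = 49 + 36 = 85; x' = 373 − 4·49 = 177.
Government outlay = subsidy × quantity = 36 × 177 = 6372.

Government cost = $6372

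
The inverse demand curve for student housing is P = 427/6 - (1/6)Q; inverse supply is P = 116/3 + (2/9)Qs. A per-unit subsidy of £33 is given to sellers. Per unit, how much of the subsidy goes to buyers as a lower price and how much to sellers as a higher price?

Buyers gain 99/7 per unit; sellers gain 132/7 per unit

Pre-subsidy: 427/6 - (1/6)Q = 116/3 + (2/9)Q gives Q* = 585/7 and P* = 1202/21.
With the subsidy, sellers receive Ps = Pb + 33 for each unit, where Pb is the price buyers pay.
On the curves, Pb = 427/6 - (1/6)Q and Ps = 116/3 + (2/9)Q; the wedge Ps − Pb = 33 gives 116/3 + (2/9)Q − (427/6 - (1/6)Q) = 33, so Q' = 1179/7.
Then Pb = 427/6 − (1/6)·(1179/7) = 905/21 and Ps = 116/3 + (2/9)·(1179/7) = 1598/21.
Buyers' price falls by P* − Pb = 1202/21 − 905/21 = 99/7; sellers' price rises by Ps − P* = 1598/21 − 1202/21 = 132/7.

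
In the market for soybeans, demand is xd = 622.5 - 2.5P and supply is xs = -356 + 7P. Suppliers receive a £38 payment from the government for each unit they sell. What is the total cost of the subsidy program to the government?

Government cost = £16530

Pre-subsidy: 622.5 - 2.5P = -356 + 7P gives P* = 103, x* = 365.
With the subsidy, sellers receive Ps = Pb + 38 for each unit, where Pb is the price buyers pay.
Supply in terms of Pb becomes xs = -356 + 7(Pb + 38) = -90 + 7Pb. Setting this equal to demand: 622.5 - 2.5Pb = -90 + 7Pb, so Pb = 75.
Sellers receive Ps = 75 + 38 = 113; x' = 622.5 − 2.5·75 = 435.
Government outlay = subsidy × quantity = 38 × 435 = 16530.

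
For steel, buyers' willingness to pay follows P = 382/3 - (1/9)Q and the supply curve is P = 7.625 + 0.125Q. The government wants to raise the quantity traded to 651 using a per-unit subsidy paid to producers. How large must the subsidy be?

At Q = 651, from the demand curve buyers pay Pb = 382/3 − (1/9)·651 = 55; from the supply curve sellers need Ps = 7.625 + 0.125·651 = 89.
The subsidy must fill the gap: s = Ps − Pb = 89 − 55 = 34.

Required subsidy s = 34 per unit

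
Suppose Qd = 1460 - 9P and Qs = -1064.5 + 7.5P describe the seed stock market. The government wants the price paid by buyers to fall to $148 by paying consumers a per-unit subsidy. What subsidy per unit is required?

Required subsidy s = $11 per unit

At a buyer price of 148, quantity demanded is 1460 − 9·148 = 128.
Sellers supply 128 only when they receive Ps with -1064.5 + 7.5·Ps = 128, i.e. Ps = 159.
s = Ps − Pb = 159 − 148 = 11.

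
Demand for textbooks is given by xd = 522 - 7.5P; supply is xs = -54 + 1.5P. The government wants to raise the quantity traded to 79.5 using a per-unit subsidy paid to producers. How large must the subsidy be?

Required subsidy s = 30 per unit

At x = 79.5, invert demand for the buyer price: Pb = (522 − 79.5)/7.5 = 59; invert supply for the seller price: Ps = (79.5 − (-54))/1.5 = 89.
The subsidy must fill the gap: s = Ps − Pb = 89 − 59 = 30.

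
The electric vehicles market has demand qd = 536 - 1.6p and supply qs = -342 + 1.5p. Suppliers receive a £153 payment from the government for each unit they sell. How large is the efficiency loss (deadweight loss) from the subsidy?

Deadweight loss = 280908/31

Pre-subsidy: 536 - 1.6p = -342 + 1.5p gives p* = 8780/31, q* = 2568/31.
With the subsidy, sellers receive ps = pb + 153 for each unit, where pb is the price buyers pay.
Supply in terms of pb becomes qs = -342 + 1.5(pb + 153) = -112.5 + 1.5pb. Setting this equal to demand: 536 - 1.6pb = -112.5 + 1.5pb, so pb = 6485/31.
Sellers receive ps = 6485/31 + 153 = 11228/31; q' = 536 − 1.6·(6485/31) = 6240/31.
The subsidy expands output by 6240/31 − 2568/31 = 3672/31 past the efficient level; on those units the gap between marginal cost and willingness to pay runs from 0 up to 153.
DWL = ½ × 153 × 3672/31 = 280908/31.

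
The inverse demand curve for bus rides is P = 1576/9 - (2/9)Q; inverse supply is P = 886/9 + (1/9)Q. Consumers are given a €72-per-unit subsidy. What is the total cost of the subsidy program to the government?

Government cost = €32112

Pre-subsidy: 1576/9 - (2/9)Q = 886/9 + (1/9)Q gives Q* = 230 and P* = 124.
With the rebate, buyers effectively pay Pb = Ps − 72, where Ps is the price sellers receive.
On the curves, Pb = 1576/9 - (2/9)Q and Ps = 886/9 + (1/9)Q; the wedge Ps − Pb = 72 gives 886/9 + (1/9)Q − (1576/9 - (2/9)Q) = 72, so Q' = 446.
Then Pb = 1576/9 − (2/9)·446 = 76 and Ps = 886/9 + (1/9)·446 = 148.
Government outlay = subsidy × quantity = 72 × 446 = 32112.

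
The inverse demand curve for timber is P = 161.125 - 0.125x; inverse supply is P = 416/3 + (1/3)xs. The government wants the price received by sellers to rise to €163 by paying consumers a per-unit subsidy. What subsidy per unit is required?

At a seller price of 163, quantity supplied is -416 + 3·163 = 73.
Buyers absorb 73 only when they pay Pb = 161.125 − 0.125·73 = 152.
s = Ps − Pb = 163 − 152 = 11.

Required subsidy s = €11 per unit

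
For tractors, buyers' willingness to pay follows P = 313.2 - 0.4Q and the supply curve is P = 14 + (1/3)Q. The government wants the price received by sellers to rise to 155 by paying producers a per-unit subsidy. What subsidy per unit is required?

At a seller price of 155, quantity supplied is -42 + 3·155 = 423.
Buyers absorb 423 only when they pay Pb = 313.2 − 0.4·423 = 144.
s = Ps − Pb = 155 − 144 = 11.

Required subsidy s = 11 per unit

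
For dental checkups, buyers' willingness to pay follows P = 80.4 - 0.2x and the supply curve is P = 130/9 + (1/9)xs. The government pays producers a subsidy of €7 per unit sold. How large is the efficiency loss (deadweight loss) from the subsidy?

Pre-subsidy: 80.4 - 0.2x = 130/9 + (1/9)x gives x* = 212 and P* = 38.
With the subsidy, sellers receive Ps = Pb + 7 for each unit, where Pb is the price buyers pay.
On the curves, Pb = 80.4 - 0.2x and Ps = 130/9 + (1/9)x; the wedge Ps − Pb = 7 gives 130/9 + (1/9)x − (80.4 - 0.2x) = 7, so x' = 234.5.
Then Pb = 80.4 − 0.2·234.5 = 33.5 and Ps = 130/9 + (1/9)·234.5 = 40.5.
The subsidy expands output by 234.5 − 212 = 22.5 past the efficient level; on those units the gap between marginal cost and willingness to pay runs from 0 up to 7.
DWL = ½ × 7 × 22.5 = 78.75.

Deadweight loss = €78.75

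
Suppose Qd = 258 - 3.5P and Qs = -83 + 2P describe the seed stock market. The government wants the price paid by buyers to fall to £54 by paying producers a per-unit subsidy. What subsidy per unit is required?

At a buyer price of 54, quantity demanded is 258 − 3.5·54 = 69.
Sellers supply 69 only when they receive Ps with -83 + 2·Ps = 69, i.e. Ps = 76.
s = Ps − Pb = 76 − 54 = 22.

Required subsidy s = £22 per unit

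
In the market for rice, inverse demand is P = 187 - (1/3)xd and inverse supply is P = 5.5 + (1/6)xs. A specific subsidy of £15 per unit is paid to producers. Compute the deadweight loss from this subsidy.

Deadweight loss = £225

Pre-subsidy: 187 - (1/3)x = 5.5 + (1/6)x gives x* = 363 and P* = 66.
With the subsidy, sellers receive Ps = Pb + 15 for each unit, where Pb is the price buyers pay.
On the curves, Pb = 187 - (1/3)x and Ps = 5.5 + (1/6)x; the wedge Ps − Pb = 15 gives 5.5 + (1/6)x − (187 - (1/3)x) = 15, so x' = 393.
Then Pb = 187 − (1/3)·393 = 56 and Ps = 5.5 + (1/6)·393 = 71.
The subsidy expands output by 393 − 363 = 30 past the efficient level; on those units the gap between marginal cost and willingness to pay runs from 0 up to 15.
DWL = ½ × 15 × 30 = 225.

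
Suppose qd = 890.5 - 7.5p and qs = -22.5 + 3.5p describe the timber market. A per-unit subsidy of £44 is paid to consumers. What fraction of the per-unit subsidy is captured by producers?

Producer share = 15/22

Pre-subsidy: 890.5 - 7.5p = -22.5 + 3.5p gives p* = 83, q* = 268.
With the rebate, buyers effectively pay pb = ps − 44, where ps is the price sellers receive.
Demand in terms of ps becomes qd = 890.5 − 7.5(ps − 44) = 1220.5 - 7.5ps. Setting this equal to supply: 1220.5 - 7.5ps = -22.5 + 3.5ps, so ps = 113.
Buyers pay pb = 113 − 44 = 69; q' = -22.5 + 3.5·113 = 373.
Buyers' price falls by p* − pb = 83 − 69 = 14; sellers' price rises by ps − p* = 113 − 83 = 30.
So producers capture 30/44 = 15/22 of each unit of subsidy.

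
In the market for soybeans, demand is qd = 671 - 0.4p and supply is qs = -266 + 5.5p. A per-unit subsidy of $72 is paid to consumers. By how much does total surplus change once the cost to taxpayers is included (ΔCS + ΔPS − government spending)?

Pre-subsidy: 671 - 0.4p = -266 + 5.5p gives p* = 9370/59, q* = 35841/59.
With the rebate, buyers effectively pay pb = ps − 72, where ps is the price sellers receive.
Demand in terms of ps becomes qd = 671 − 0.4(ps − 72) = 699.8 - 0.4ps. Setting this equal to supply: 699.8 - 0.4ps = -266 + 5.5ps, so ps = 9658/59.
Buyers pay pb = 9658/59 − 72 = 5410/59; q' = -266 + 5.5·(9658/59) = 37425/59.
ΔCS = ½(35841/59 + 37425/59)(9370/59 − 5410/59) = 145066680/3481; ΔPS = ½(35841/59 + 37425/59)(9658/59 − 9370/59) = 10550304/3481.
Government spending = 72 × 37425/59 = 2694600/59.
Net change = 145066680/3481 + 10550304/3481 − 2694600/59 = -57024/59. The loss equals the DWL triangle ½·72·1584/59.

Net change in total surplus = -57024/59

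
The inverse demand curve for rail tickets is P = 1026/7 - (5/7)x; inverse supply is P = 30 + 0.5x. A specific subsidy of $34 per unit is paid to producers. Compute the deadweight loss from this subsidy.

Deadweight loss = $476

Pre-subsidy: 1026/7 - (5/7)x = 30 + 0.5x gives x* = 96 and P* = 78.
With the subsidy, sellers receive Ps = Pb + 34 for each unit, where Pb is the price buyers pay.
On the curves, Pb = 1026/7 - (5/7)x and Ps = 30 + 0.5x; the wedge Ps − Pb = 34 gives 30 + 0.5x − (1026/7 - (5/7)x) = 34, so x' = 124.
Then Pb = 1026/7 − (5/7)·124 = 58 and Ps = 30 + 0.5·124 = 92.
The subsidy expands output by 124 − 96 = 28 past the efficient level; on those units the gap between marginal cost and willingness to pay runs from 0 up to 34.
DWL = ½ × 34 × 28 = 476.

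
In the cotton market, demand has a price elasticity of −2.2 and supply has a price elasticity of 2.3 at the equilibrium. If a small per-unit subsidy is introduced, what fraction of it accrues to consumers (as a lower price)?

Consumer share = 23/45

For a small subsidy around the equilibrium, the benefit split depends on the relative slopes, which at a point are proportional to the elasticities.
Buyer share = εs/(εs + |εd|) = 2.3/(2.3 + 2.2) = 23/45; seller share = |εd|/(εs + |εd|) = 22/45.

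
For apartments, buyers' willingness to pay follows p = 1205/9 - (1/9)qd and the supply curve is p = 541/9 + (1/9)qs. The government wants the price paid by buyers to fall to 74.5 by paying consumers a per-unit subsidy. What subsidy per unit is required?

At a buyer price of 74.5, quantity demanded is 1205 − 9·74.5 = 534.5.
Sellers supply 534.5 only when they receive ps = 541/9 + (1/9)·534.5 = 119.5.
s = ps − pb = 119.5 − 74.5 = 45.

Required subsidy s = 45 per unit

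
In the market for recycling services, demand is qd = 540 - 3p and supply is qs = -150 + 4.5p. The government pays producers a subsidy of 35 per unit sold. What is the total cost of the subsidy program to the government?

Pre-subsidy: 540 - 3p = -150 + 4.5p gives p* = 92, q* = 264.
With the subsidy, sellers receive ps = pb + 35 for each unit, where pb is the price buyers pay.
Supply in terms of pb becomes qs = -150 + 4.5(pb + 35) = 7.5 + 4.5pb. Setting this equal to demand: 540 - 3pb = 7.5 + 4.5pb, so pb = 71.
Sellers receive ps = 71 + 35 = 106; q' = 540 − 3·71 = 327.
Government outlay = subsidy × quantity = 35 × 327 = 11445.

Government cost = 11445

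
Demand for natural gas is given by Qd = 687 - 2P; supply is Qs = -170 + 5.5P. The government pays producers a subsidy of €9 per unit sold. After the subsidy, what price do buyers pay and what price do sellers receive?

Buyers pay 323/3; sellers receive 350/3

Pre-subsidy: 687 - 2P = -170 + 5.5P gives P* = 1714/15, Q* = 6877/15.
With the subsidy, sellers receive Ps = Pb + 9 for each unit, where Pb is the price buyers pay.
Supply in terms of Pb becomes Qs = -170 + 5.5(Pb + 9) = -120.5 + 5.5Pb. Setting this equal to demand: 687 - 2Pb = -120.5 + 5.5Pb, so Pb = 323/3.
Sellers receive Ps = 323/3 + 9 = 350/3; Q' = 687 − 2·(323/3) = 1415/3.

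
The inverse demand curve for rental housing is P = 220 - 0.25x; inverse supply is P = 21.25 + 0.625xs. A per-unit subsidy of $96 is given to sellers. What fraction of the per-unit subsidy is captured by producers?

Producer share = 5/7

Pre-subsidy: 220 - 0.25x = 21.25 + 0.625x gives x* = 1590/7 and P* = 2285/14.
With the subsidy, sellers receive Ps = Pb + 96 for each unit, where Pb is the price buyers pay.
On the curves, Pb = 220 - 0.25x and Ps = 21.25 + 0.625x; the wedge Ps − Pb = 96 gives 21.25 + 0.625x − (220 - 0.25x) = 96, so x' = 2358/7.
Then Pb = 220 − 0.25·(2358/7) = 1901/14 and Ps = 21.25 + 0.625·(2358/7) = 3245/14.
Buyers' price falls by P* − Pb = 2285/14 − 1901/14 = 192/7; sellers' price rises by Ps − P* = 3245/14 − 2285/14 = 480/7.
So producers capture (480/7)/96 = 5/7 of each unit of subsidy.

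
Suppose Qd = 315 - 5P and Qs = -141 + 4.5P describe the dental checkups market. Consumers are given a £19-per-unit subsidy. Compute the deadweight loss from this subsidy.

Pre-subsidy: 315 - 5P = -141 + 4.5P gives P* = 48, Q* = 75.
With the rebate, buyers effectively pay Pb = Ps − 19, where Ps is the price sellers receive.
Demand in terms of Ps becomes Qd = 315 − 5(Ps − 19) = 410 - 5Ps. Setting this equal to supply: 410 - 5Ps = -141 + 4.5Ps, so Ps = 58.
Buyers pay Pb = 58 − 19 = 39; Q' = -141 + 4.5·58 = 120.
The subsidy expands output by 120 − 75 = 45 past the efficient level; on those units the gap between marginal cost and willingness to pay runs from 0 up to 19.
DWL = ½ × 19 × 45 = 427.5.

Deadweight loss = £427.5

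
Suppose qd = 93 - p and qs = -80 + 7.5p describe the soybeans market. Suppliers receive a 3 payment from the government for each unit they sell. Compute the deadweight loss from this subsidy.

Pre-subsidy: 93 - p = -80 + 7.5p gives p* = 346/17, q* = 1235/17.
With the subsidy, sellers receive ps = pb + 3 for each unit, where pb is the price buyers pay.
Supply in terms of pb becomes qs = -80 + 7.5(pb + 3) = -57.5 + 7.5pb. Setting this equal to demand: 93 - pb = -57.5 + 7.5pb, so pb = 301/17.
Sellers receive ps = 301/17 + 3 = 352/17; q' = 93 − 1·(301/17) = 1280/17.
The subsidy expands output by 1280/17 − 1235/17 = 45/17 past the efficient level; on those units the gap between marginal cost and willingness to pay runs from 0 up to 3.
DWL = ½ × 3 × 45/17 = 135/34.

Deadweight loss = 135/34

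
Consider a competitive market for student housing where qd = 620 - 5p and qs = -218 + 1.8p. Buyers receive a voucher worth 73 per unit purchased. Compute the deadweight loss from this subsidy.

Deadweight loss = 239805/68

Pre-subsidy: 620 - 5p = -218 + 1.8p gives p* = 2095/17, q* = 65/17.
With the rebate, buyers effectively pay pb = ps − 73, where ps is the price sellers receive.
Demand in terms of ps becomes qd = 620 − 5(ps − 73) = 985 - 5ps. Setting this equal to supply: 985 - 5ps = -218 + 1.8ps, so ps = 6015/34.
Buyers pay pb = 6015/34 − 73 = 3533/34; q' = -218 + 1.8·(6015/34) = 3415/34.
The subsidy expands output by 3415/34 − 65/17 = 3285/34 past the efficient level; on those units the gap between marginal cost and willingness to pay runs from 0 up to 73.
DWL = ½ × 73 × 3285/34 = 239805/68.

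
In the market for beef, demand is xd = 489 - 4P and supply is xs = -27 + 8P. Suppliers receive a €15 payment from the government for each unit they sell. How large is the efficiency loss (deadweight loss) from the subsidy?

Deadweight loss = €300

Pre-subsidy: 489 - 4P = -27 + 8P gives P* = 43, x* = 317.
With the subsidy, sellers receive Ps = Pb + 15 for each unit, where Pb is the price buyers pay.
Supply in terms of Pb becomes xs = -27 + 8(Pb + 15) = 93 + 8Pb. Setting this equal to demand: 489 - 4Pb = 93 + 8Pb, so Pb = 33.
Sellers receive Ps = 33 + 15 = 48; x' = 489 − 4·33 = 357.
The subsidy expands output by 357 − 317 = 40 past the efficient level; on those units the gap between marginal cost and willingness to pay runs from 0 up to 15.
DWL = ½ × 15 × 40 = 300.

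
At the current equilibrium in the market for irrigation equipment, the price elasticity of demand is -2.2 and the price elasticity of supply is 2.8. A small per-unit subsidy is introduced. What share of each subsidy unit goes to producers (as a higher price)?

For a small subsidy around the equilibrium, the benefit split depends on the relative slopes, which at a point are proportional to the elasticities.
Buyer share = εs/(εs + |εd|) = 2.8/(2.8 + 2.2) = 0.56; seller share = |εd|/(εs + |εd|) = 0.44.
So producers capture 0.44 of the subsidy.

Producer share = 0.44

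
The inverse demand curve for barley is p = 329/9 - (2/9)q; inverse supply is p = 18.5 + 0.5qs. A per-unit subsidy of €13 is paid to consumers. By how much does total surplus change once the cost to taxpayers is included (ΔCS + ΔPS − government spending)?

Pre-subsidy: 329/9 - (2/9)q = 18.5 + 0.5q gives q* = 25 and p* = 31.
With the rebate, buyers effectively pay pb = ps − 13, where ps is the price sellers receive.
On the curves, pb = 329/9 - (2/9)q and ps = 18.5 + 0.5q; the wedge ps − pb = 13 gives 18.5 + 0.5q − (329/9 - (2/9)q) = 13, so q' = 43.
Then pb = 329/9 − (2/9)·43 = 27 and ps = 18.5 + 0.5·43 = 40.
ΔCS = ½(25 + 43)(31 − 27) = 136; ΔPS = ½(25 + 43)(40 − 31) = 306.
Government spending = 13 × 43 = 559.
Net change = 136 + 306 − 559 = -117. The loss equals the DWL triangle ½·13·18.

Net change in total surplus = -€117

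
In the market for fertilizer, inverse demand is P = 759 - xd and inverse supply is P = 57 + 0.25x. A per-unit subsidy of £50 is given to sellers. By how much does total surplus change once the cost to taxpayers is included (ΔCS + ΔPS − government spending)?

Pre-subsidy: 759 - x = 57 + 0.25x gives x* = 561.6 and P* = 197.4.
With the subsidy, sellers receive Ps = Pb + 50 for each unit, where Pb is the price buyers pay.
On the curves, Pb = 759 - x and Ps = 57 + 0.25x; the wedge Ps − Pb = 50 gives 57 + 0.25x − (759 - x) = 50, so x' = 601.6.
Then Pb = 759 − 1·601.6 = 157.4 and Ps = 57 + 0.25·601.6 = 207.4.
ΔCS = ½(561.6 + 601.6)(197.4 − 157.4) = 23264; ΔPS = ½(561.6 + 601.6)(207.4 − 197.4) = 5816.
Government spending = 50 × 601.6 = 30080.
Net change = 23264 + 5816 − 30080 = -1000. The loss equals the DWL triangle ½·50·40.

Net change in total surplus = -£1000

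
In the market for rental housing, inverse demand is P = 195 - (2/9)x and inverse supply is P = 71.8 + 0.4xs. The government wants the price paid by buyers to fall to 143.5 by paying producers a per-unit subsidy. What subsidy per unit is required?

Required subsidy s = 21 per unit

At a buyer price of 143.5, quantity demanded is 877.5 − 4.5·143.5 = 231.75.
Sellers supply 231.75 only when they receive Ps = 71.8 + 0.4·231.75 = 164.5.
s = Ps − Pb = 164.5 − 143.5 = 21.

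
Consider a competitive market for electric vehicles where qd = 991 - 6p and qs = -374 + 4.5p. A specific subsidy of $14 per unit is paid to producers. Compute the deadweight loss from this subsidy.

Pre-subsidy: 991 - 6p = -374 + 4.5p gives p* = 130, q* = 211.
With the subsidy, sellers receive ps = pb + 14 for each unit, where pb is the price buyers pay.
Supply in terms of pb becomes qs = -374 + 4.5(pb + 14) = -311 + 4.5pb. Setting this equal to demand: 991 - 6pb = -311 + 4.5pb, so pb = 124.
Sellers receive ps = 124 + 14 = 138; q' = 991 − 6·124 = 247.
The subsidy expands output by 247 − 211 = 36 past the efficient level; on those units the gap between marginal cost and willingness to pay runs from 0 up to 14.
DWL = ½ × 14 × 36 = 252.

Deadweight loss = $252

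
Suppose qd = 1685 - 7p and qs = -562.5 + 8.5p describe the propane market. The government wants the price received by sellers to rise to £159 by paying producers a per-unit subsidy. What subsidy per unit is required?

At a seller price of 159, quantity supplied is -562.5 + 8.5·159 = 789.
Buyers absorb 789 only when they pay pb with 1685 − 7·pb = 789, i.e. pb = 128.
s = ps − pb = 159 − 128 = 31.

Required subsidy s = £31 per unit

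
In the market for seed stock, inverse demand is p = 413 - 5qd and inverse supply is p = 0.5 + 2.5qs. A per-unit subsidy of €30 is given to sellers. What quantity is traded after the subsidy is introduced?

q' = 59

Pre-subsidy: 413 - 5q = 0.5 + 2.5q gives q* = 55 and p* = 138.
With the subsidy, sellers receive ps = pb + 30 for each unit, where pb is the price buyers pay.
On the curves, pb = 413 - 5q and ps = 0.5 + 2.5q; the wedge ps − pb = 30 gives 0.5 + 2.5q − (413 - 5q) = 30, so q' = 59.
Then pb = 413 − 5·59 = 118 and ps = 0.5 + 2.5·59 = 148.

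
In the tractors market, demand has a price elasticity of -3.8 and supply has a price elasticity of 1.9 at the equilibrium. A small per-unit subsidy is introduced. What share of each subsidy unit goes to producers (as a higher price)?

Producer share = 2/3

For a small subsidy around the equilibrium, the benefit split depends on the relative slopes, which at a point are proportional to the elasticities.
Buyer share = εs/(εs + |εd|) = 1.9/(1.9 + 3.8) = 1/3; seller share = |εd|/(εs + |εd|) = 2/3.
So producers capture 2/3 of the subsidy.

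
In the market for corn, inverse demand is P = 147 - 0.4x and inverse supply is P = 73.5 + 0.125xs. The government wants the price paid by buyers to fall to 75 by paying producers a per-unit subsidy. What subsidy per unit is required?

At a buyer price of 75, quantity demanded is 367.5 − 2.5·75 = 180.
Sellers supply 180 only when they receive Ps = 73.5 + 0.125·180 = 96.
s = Ps − Pb = 96 − 75 = 21.

Required subsidy s = 21 per unit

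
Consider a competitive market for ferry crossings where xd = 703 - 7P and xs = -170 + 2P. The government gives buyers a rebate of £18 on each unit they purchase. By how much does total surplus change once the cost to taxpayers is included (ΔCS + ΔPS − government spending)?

Net change in total surplus = -£252

Pre-subsidy: 703 - 7P = -170 + 2P gives P* = 97, x* = 24.
With the rebate, buyers effectively pay Pb = Ps − 18, where Ps is the price sellers receive.
Demand in terms of Ps becomes xd = 703 − 7(Ps − 18) = 829 - 7Ps. Setting this equal to supply: 829 - 7Ps = -170 + 2Ps, so Ps = 111.
Buyers pay Pb = 111 − 18 = 93; x' = -170 + 2·111 = 52.
ΔCS = ½(24 + 52)(97 − 93) = 152; ΔPS = ½(24 + 52)(111 − 97) = 532.
Government spending = 18 × 52 = 936.
Net change = 152 + 532 − 936 = -252. The loss equals the DWL triangle ½·18·28.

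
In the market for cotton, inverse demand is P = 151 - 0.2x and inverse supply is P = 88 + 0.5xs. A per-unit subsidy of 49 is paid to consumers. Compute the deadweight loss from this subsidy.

Pre-subsidy: 151 - 0.2x = 88 + 0.5x gives x* = 90 and P* = 133.
With the rebate, buyers effectively pay Pb = Ps − 49, where Ps is the price sellers receive.
On the curves, Pb = 151 - 0.2x and Ps = 88 + 0.5x; the wedge Ps − Pb = 49 gives 88 + 0.5x − (151 - 0.2x) = 49, so x' = 160.
Then Pb = 151 − 0.2·160 = 119 and Ps = 88 + 0.5·160 = 168.
The subsidy expands output by 160 − 90 = 70 past the efficient level; on those units the gap between marginal cost and willingness to pay runs from 0 up to 49.
DWL = ½ × 49 × 70 = 1715.

Deadweight loss = 1715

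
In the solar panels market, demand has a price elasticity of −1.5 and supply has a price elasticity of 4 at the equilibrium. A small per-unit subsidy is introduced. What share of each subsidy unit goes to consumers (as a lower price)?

Consumer share = 8/11

For a small subsidy around the equilibrium, the benefit split depends on the relative slopes, which at a point are proportional to the elasticities.
Buyer share = εs/(εs + |εd|) = 4/(4 + 1.5) = 8/11; seller share = |εd|/(εs + |εd|) = 3/11.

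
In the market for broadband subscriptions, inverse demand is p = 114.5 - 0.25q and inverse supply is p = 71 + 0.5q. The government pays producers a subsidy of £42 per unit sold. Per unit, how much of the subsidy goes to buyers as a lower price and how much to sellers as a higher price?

Pre-subsidy: 114.5 - 0.25q = 71 + 0.5q gives q* = 58 and p* = 100.
With the subsidy, sellers receive ps = pb + 42 for each unit, where pb is the price buyers pay.
On the curves, pb = 114.5 - 0.25q and ps = 71 + 0.5q; the wedge ps − pb = 42 gives 71 + 0.5q − (114.5 - 0.25q) = 42, so q' = 114.
Then pb = 114.5 − 0.25·114 = 86 and ps = 71 + 0.5·114 = 128.
Buyers' price falls by p* − pb = 100 − 86 = 14; sellers' price rises by ps − p* = 128 − 100 = 28.

Buyers gain £14 per unit; sellers gain £28 per unit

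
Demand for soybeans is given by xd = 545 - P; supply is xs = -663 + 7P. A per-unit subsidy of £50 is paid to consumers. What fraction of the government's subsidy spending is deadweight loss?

DWL / government spending = 175/3502

Pre-subsidy: 545 - P = -663 + 7P gives P* = 151, x* = 394.
With the rebate, buyers effectively pay Pb = Ps − 50, where Ps is the price sellers receive.
Demand in terms of Ps becomes xd = 545 − 1(Ps − 50) = 595 - Ps. Setting this equal to supply: 595 - Ps = -663 + 7Ps, so Ps = 157.25.
Buyers pay Pb = 157.25 − 50 = 107.25; x' = -663 + 7·157.25 = 437.75.
ΔCS = ½(394 + 437.75)(151 − 107.25) = 18194.53125; ΔPS = ½(394 + 437.75)(157.25 − 151) = 2599.21875.
Government spending = 50 × 437.75 = 21887.5.
DWL = ½ × 50 × (437.75 − 394) = 1093.75; fraction = 1093.75 / 21887.5 = 175/3502.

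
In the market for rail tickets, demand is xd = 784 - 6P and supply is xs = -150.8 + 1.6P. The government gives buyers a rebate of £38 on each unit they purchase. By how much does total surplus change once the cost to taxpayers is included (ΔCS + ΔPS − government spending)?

Pre-subsidy: 784 - 6P = -150.8 + 1.6P gives P* = 123, x* = 46.
With the rebate, buyers effectively pay Pb = Ps − 38, where Ps is the price sellers receive.
Demand in terms of Ps becomes xd = 784 − 6(Ps − 38) = 1012 - 6Ps. Setting this equal to supply: 1012 - 6Ps = -150.8 + 1.6Ps, so Ps = 153.
Buyers pay Pb = 153 − 38 = 115; x' = -150.8 + 1.6·153 = 94.
ΔCS = ½(46 + 94)(123 − 115) = 560; ΔPS = ½(46 + 94)(153 − 123) = 2100.
Government spending = 38 × 94 = 3572.
Net change = 560 + 2100 − 3572 = -912. The loss equals the DWL triangle ½·38·48.

Net change in total surplus = -£912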